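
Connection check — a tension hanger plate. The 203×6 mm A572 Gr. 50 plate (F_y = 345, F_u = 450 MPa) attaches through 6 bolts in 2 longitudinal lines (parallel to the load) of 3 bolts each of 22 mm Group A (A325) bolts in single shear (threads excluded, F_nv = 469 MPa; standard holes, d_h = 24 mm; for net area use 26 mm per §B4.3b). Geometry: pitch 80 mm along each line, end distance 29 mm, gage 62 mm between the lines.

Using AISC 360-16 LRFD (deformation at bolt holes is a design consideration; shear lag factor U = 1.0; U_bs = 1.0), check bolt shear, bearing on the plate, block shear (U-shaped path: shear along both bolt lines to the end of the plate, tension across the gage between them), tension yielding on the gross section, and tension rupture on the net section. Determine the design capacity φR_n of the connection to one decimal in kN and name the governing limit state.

305.8 kN (net-section rupture governs)

Bolt shear: A_b = π(22)²/4 = 380.13 mm². φR_n = 0.75 × 469 × 380.13 × 6 × 1 = 802.3 kN.
Bearing (6 mm plate, F_u = 450 MPa): end bolts L_c = 29 − 24/2 = 17, R_n = min(1.2×17×6×450, 2.4×22×6×450) = 55.08 kN/bolt; interior L_c = 80 − 24 = 56, R_n = 142.56 kN/bolt. φR_n = 0.75 × (2×55.08 + 4×142.56) = 510.3 kN.
Block shear: shear path 2×[29+2×80] = 2×189 mm, A_gv = 2268, A_nv = 2×(189 − 2.5×26)×6 = 1488 mm²; tension across gage: (62 − 1×26)×6 = 216 mm². R_n = min(0.6×450×1488, 0.6×345×2268) + 1.0×450×216 = min(401.76, 469.48) + 97.2 = 498.96 kN. φR_n = 0.75 × 498.96 = 374.2 kN.
Tension yield (gross): A_g = 203×6 = 1218 mm². φR_n = 0.90 × 345 × 1218 = 378.2 kN.
Tension rupture (net): A_n = (203 − 2×26)×6 = 906 mm² (U = 1.0, A_e = A_n). φR_n = 0.75 × 450 × 906 = 305.8 kN.
Governing: min(802.3, 510.3, 374.2, 378.2, 305.8) = 305.8 kN → net-section rupture.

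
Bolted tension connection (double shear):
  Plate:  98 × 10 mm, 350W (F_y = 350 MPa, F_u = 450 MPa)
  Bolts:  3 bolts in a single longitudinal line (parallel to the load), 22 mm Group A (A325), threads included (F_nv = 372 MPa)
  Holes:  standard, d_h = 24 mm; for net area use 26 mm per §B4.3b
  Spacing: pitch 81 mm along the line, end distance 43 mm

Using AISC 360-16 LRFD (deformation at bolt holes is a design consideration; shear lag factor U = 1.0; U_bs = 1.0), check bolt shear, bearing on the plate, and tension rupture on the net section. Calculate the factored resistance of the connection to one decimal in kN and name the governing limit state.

243.0 kN (net-section rupture governs)

Bolt shear: A_b = π(22)²/4 = 380.13 mm². φR_n = 0.75 × 372 × 380.13 × 3 × 2 = 636.3 kN.
Bearing (10 mm plate, F_u = 450 MPa): end bolts L_c = 43 − 24/2 = 31, R_n = min(1.2×31×10×450, 2.4×22×10×450) = 167.4 kN/bolt; interior L_c = 81 − 24 = 57, R_n = 237.6 kN/bolt. φR_n = 0.75 × (1×167.4 + 2×237.6) = 482.0 kN.
Tension rupture (net): A_n = (98 − 1×26)×10 = 720 mm² (U = 1.0, A_e = A_n). φR_n = 0.75 × 450 × 720 = 243.0 kN.
Governing: min(636.3, 482.0, 243.0) = 243.0 kN → net-section rupture.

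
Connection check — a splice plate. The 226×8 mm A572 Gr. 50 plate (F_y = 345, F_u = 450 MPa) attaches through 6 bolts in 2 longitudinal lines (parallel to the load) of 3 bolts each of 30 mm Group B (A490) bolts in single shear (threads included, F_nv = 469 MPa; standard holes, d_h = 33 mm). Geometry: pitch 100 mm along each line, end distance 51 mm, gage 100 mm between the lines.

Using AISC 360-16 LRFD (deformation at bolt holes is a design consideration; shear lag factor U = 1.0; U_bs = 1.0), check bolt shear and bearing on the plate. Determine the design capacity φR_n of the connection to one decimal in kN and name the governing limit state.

1001.2 kN (bearing governs)

Bolt shear: A_b = π(30)²/4 = 706.86 mm². φR_n = 0.75 × 469 × 706.86 × 6 × 1 = 1491.8 kN.
Bearing (8 mm plate, F_u = 450 MPa): end bolts L_c = 51 − 33/2 = 34.5, R_n = min(1.2×34.5×8×450, 2.4×30×8×450) = 149.04 kN/bolt; interior L_c = 100 − 33 = 67, R_n = 259.2 kN/bolt. φR_n = 0.75 × (2×149.04 + 4×259.2) = 1001.2 kN.
Governing: min(1491.8, 1001.2) = 1001.2 kN → bearing.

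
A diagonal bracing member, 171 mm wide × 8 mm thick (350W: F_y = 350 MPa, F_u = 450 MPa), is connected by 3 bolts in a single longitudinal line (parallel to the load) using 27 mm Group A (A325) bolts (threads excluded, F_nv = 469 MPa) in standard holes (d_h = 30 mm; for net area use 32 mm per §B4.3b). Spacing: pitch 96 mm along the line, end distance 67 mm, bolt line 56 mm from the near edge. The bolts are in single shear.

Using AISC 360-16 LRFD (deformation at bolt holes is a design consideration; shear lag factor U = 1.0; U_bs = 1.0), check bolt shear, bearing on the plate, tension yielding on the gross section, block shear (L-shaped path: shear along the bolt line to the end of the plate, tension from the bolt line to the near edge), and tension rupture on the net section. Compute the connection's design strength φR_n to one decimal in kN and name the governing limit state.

Bolt shear: A_b = π(27)²/4 = 572.56 mm². φR_n = 0.75 × 469 × 572.56 × 3 × 1 = 604.2 kN.
Bearing (8 mm plate, F_u = 450 MPa): end bolts L_c = 67 − 30/2 = 52, R_n = min(1.2×52×8×450, 2.4×27×8×450) = 224.64 kN/bolt; interior L_c = 96 − 30 = 66, R_n = 233.28 kN/bolt. φR_n = 0.75 × (1×224.64 + 2×233.28) = 518.4 kN.
Tension yield (gross): A_g = 171×8 = 1368 mm². φR_n = 0.90 × 350 × 1368 = 430.9 kN.
Block shear: shear path 1×[67+2×96] = 1×259 mm, A_gv = 2072, A_nv = 1×(259 − 2.5×32)×8 = 1432 mm²; tension to near edge: (56 − 0.5×32)×8 = 320 mm². R_n = min(0.6×450×1432, 0.6×350×2072) + 1.0×450×320 = min(386.64, 435.12) + 144 = 530.64 kN. φR_n = 0.75 × 530.64 = 398.0 kN.
Tension rupture (net): A_n = (171 − 1×32)×8 = 1112 mm² (U = 1.0, A_e = A_n). φR_n = 0.75 × 450 × 1112 = 375.3 kN.
Governing: min(604.2, 518.4, 430.9, 398.0, 375.3) = 375.3 kN → net-section rupture.

375.3 kN (net-section rupture governs)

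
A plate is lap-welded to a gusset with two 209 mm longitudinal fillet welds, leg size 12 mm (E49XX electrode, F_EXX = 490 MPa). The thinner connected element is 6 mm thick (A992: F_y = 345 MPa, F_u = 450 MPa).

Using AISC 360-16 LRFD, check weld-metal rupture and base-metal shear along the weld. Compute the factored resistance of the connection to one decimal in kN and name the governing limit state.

507.9 kN (base-metal shear governs)

Weld metal: throat = 0.707×12 = 8.484 mm, L = 2×209 = 418 mm. φR_n = 0.75 × 0.6 × 490 × 8.484 × 418 = 782.0 kN.
Base metal shear (6 mm plate): yield φR_n = 1.0×0.6×345×6×418 = 519.2 kN; rupture φR_n = 0.75×0.6×450×6×418 = 507.9 kN; take 507.9 kN (rupture).
Governing: min(782.0, 507.9) = 507.9 kN → base-metal shear.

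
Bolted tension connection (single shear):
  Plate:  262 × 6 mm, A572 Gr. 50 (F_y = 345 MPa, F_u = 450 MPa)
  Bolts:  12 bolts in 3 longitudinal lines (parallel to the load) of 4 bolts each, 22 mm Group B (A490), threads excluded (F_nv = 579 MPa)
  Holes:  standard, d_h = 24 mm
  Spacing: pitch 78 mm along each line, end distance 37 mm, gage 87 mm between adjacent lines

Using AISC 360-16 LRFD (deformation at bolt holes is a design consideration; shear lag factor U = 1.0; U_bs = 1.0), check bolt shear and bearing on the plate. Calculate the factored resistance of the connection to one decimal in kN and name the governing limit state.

Bolt shear: A_b = π(22)²/4 = 380.13 mm². φR_n = 0.75 × 579 × 380.13 × 12 × 1 = 1980.9 kN.
Bearing (6 mm plate, F_u = 450 MPa): end bolts L_c = 37 − 24/2 = 25, R_n = min(1.2×25×6×450, 2.4×22×6×450) = 81 kN/bolt; interior L_c = 78 − 24 = 54, R_n = 142.56 kN/bolt. φR_n = 0.75 × (3×81 + 9×142.56) = 1144.5 kN.
Governing: min(1980.9, 1144.5) = 1144.5 kN → bearing.

1144.5 kN (bearing governs)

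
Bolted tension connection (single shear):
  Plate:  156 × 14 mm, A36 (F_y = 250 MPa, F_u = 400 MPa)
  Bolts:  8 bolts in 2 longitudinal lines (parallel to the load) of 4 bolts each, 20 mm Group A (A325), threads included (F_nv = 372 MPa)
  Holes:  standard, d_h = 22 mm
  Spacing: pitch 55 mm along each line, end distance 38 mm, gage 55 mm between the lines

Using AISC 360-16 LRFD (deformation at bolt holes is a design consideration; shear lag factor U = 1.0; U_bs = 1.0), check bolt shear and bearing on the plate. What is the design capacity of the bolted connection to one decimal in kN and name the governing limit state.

Bolt shear: A_b = π(20)²/4 = 314.16 mm². φR_n = 0.75 × 372 × 314.16 × 8 × 1 = 701.2 kN.
Bearing (14 mm plate, F_u = 400 MPa): end bolts L_c = 38 − 22/2 = 27, R_n = min(1.2×27×14×400, 2.4×20×14×400) = 181.44 kN/bolt; interior L_c = 55 − 22 = 33, R_n = 221.76 kN/bolt. φR_n = 0.75 × (2×181.44 + 6×221.76) = 1270.1 kN.
Governing: min(701.2, 1270.1) = 701.2 kN → bolt shear.

701.2 kN (bolt shear governs)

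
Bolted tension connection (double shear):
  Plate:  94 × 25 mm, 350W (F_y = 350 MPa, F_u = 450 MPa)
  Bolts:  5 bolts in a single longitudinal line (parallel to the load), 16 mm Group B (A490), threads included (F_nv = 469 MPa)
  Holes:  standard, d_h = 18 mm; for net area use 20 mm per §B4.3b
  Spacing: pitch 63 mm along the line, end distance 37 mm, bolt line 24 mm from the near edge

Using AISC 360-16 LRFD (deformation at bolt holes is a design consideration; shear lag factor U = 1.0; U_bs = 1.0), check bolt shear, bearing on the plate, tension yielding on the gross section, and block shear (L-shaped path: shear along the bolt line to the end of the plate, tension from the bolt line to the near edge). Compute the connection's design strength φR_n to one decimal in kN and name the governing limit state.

707.2 kN (bolt shear governs)

Bolt shear: A_b = π(16)²/4 = 201.06 mm². φR_n = 0.75 × 469 × 201.06 × 5 × 2 = 707.2 kN.
Bearing (25 mm plate, F_u = 450 MPa): end bolts L_c = 37 − 18/2 = 28, R_n = min(1.2×28×25×450, 2.4×16×25×450) = 378 kN/bolt; interior L_c = 63 − 18 = 45, R_n = 432 kN/bolt. φR_n = 0.75 × (1×378 + 4×432) = 1579.5 kN.
Tension yield (gross): A_g = 94×25 = 2350 mm². φR_n = 0.90 × 350 × 2350 = 740.3 kN.
Block shear: shear path 1×[37+4×63] = 1×289 mm, A_gv = 7225, A_nv = 1×(289 − 4.5×20)×25 = 4975 mm²; tension to near edge: (24 − 0.5×20)×25 = 350 mm². R_n = min(0.6×450×4975, 0.6×350×7225) + 1.0×450×350 = min(1343.3, 1517.3) + 157.5 = 1500.8 kN. φR_n = 0.75 × 1500.8 = 1125.6 kN.
Governing: min(707.2, 1579.5, 740.3, 1125.6) = 707.2 kN → bolt shear.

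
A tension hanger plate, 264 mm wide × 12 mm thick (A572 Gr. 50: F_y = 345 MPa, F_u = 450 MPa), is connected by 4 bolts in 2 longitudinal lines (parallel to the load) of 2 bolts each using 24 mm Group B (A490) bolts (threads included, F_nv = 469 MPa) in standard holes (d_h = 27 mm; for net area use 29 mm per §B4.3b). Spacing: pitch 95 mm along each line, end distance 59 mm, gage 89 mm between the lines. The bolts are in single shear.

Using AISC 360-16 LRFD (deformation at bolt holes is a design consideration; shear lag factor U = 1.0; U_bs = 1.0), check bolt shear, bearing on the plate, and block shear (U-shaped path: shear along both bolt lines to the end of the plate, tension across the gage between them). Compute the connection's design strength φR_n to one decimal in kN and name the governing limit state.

Bolt shear: A_b = π(24)²/4 = 452.39 mm². φR_n = 0.75 × 469 × 452.39 × 4 × 1 = 636.5 kN.
Bearing (12 mm plate, F_u = 450 MPa): end bolts L_c = 59 − 27/2 = 45.5, R_n = min(1.2×45.5×12×450, 2.4×24×12×450) = 294.84 kN/bolt; interior L_c = 95 − 27 = 68, R_n = 311.04 kN/bolt. φR_n = 0.75 × (2×294.84 + 2×311.04) = 908.8 kN.
Block shear: shear path 2×[59+1×95] = 2×154 mm, A_gv = 3696, A_nv = 2×(154 − 1.5×29)×12 = 2652 mm²; tension across gage: (89 − 1×29)×12 = 720 mm². R_n = min(0.6×450×2652, 0.6×345×3696) + 1.0×450×720 = min(716.04, 765.07) + 324 = 1040 kN. φR_n = 0.75 × 1040 = 780.0 kN.
Governing: min(636.5, 908.8, 780.0) = 636.5 kN → bolt shear.

636.5 kN (bolt shear governs)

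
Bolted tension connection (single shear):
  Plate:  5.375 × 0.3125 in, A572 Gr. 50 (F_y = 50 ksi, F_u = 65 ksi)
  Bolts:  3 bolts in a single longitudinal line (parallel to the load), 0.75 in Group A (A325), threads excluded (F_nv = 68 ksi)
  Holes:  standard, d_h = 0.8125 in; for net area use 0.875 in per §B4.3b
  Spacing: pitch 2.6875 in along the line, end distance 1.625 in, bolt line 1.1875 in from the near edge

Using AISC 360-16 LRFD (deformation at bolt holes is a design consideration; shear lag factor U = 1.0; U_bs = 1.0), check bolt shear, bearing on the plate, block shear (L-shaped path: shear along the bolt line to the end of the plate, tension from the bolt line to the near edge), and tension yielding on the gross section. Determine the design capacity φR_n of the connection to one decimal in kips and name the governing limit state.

55.4 kips (block shear governs)

Bolt shear: A_b = π(0.75)²/4 = 0.44179 in². φR_n = 0.75 × 68 × 0.44179 × 3 × 1 = 67.6 kips.
Bearing (0.3125 in plate, F_u = 65 ksi): end bolts L_c = 1.625 − 0.8125/2 = 1.21875, R_n = min(1.2×1.21875×0.3125×65, 2.4×0.75×0.3125×65) = 29.707 kips/bolt; interior L_c = 2.6875 − 0.8125 = 1.875, R_n = 36.563 kips/bolt. φR_n = 0.75 × (1×29.707 + 2×36.563) = 77.1 kips.
Block shear: shear path 1×[1.625+2×2.6875] = 1×7 in, A_gv = 2.1875, A_nv = 1×(7 − 2.5×0.875)×0.3125 = 1.5039 in²; tension to near edge: (1.1875 − 0.5×0.875)×0.3125 = 0.23438 in². R_n = min(0.6×65×1.5039, 0.6×50×2.1875) + 1.0×65×0.23438 = min(58.652, 65.625) + 15.235 = 73.887 kips. φR_n = 0.75 × 73.887 = 55.4 kips.
Tension yield (gross): A_g = 5.375×0.3125 = 1.6797 in². φR_n = 0.90 × 50 × 1.6797 = 75.6 kips.
Governing: min(67.6, 77.1, 55.4, 75.6) = 55.4 kips → block shear.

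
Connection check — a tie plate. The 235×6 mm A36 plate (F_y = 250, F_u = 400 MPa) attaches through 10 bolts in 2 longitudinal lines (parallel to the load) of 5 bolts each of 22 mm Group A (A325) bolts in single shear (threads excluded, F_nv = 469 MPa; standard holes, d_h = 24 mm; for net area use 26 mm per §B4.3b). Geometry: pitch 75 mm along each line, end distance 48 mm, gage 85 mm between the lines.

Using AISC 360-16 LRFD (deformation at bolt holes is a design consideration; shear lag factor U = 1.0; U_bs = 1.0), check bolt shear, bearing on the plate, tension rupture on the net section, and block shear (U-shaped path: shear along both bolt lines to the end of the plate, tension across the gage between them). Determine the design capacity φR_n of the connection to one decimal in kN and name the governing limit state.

329.4 kN (net-section rupture governs)

Bolt shear: A_b = π(22)²/4 = 380.13 mm². φR_n = 0.75 × 469 × 380.13 × 10 × 1 = 1337.1 kN.
Bearing (6 mm plate, F_u = 400 MPa): end bolts L_c = 48 − 24/2 = 36, R_n = min(1.2×36×6×400, 2.4×22×6×400) = 103.68 kN/bolt; interior L_c = 75 − 24 = 51, R_n = 126.72 kN/bolt. φR_n = 0.75 × (2×103.68 + 8×126.72) = 915.8 kN.
Tension rupture (net): A_n = (235 − 2×26)×6 = 1098 mm² (U = 1.0, A_e = A_n). φR_n = 0.75 × 400 × 1098 = 329.4 kN.
Block shear: shear path 2×[48+4×75] = 2×348 mm, A_gv = 4176, A_nv = 2×(348 − 4.5×26)×6 = 2772 mm²; tension across gage: (85 − 1×26)×6 = 354 mm². R_n = min(0.6×400×2772, 0.6×250×4176) + 1.0×400×354 = min(665.28, 626.4) + 141.6 = 768 kN. φR_n = 0.75 × 768 = 576.0 kN.
Governing: min(1337.1, 915.8, 329.4, 576.0) = 329.4 kN → net-section rupture.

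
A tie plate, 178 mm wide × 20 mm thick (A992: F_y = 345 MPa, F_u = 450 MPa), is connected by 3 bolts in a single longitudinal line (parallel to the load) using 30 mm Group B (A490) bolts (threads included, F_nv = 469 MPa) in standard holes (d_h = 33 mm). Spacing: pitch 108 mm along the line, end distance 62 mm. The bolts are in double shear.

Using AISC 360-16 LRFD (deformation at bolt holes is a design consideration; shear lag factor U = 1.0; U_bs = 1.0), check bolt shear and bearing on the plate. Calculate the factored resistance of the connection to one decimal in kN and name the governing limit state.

1340.6 kN (bearing governs)

Bolt shear: A_b = π(30)²/4 = 706.86 mm². φR_n = 0.75 × 469 × 706.86 × 3 × 2 = 1491.8 kN.
Bearing (20 mm plate, F_u = 450 MPa): end bolts L_c = 62 − 33/2 = 45.5, R_n = min(1.2×45.5×20×450, 2.4×30×20×450) = 491.4 kN/bolt; interior L_c = 108 − 33 = 75, R_n = 648 kN/bolt. φR_n = 0.75 × (1×491.4 + 2×648) = 1340.6 kN.
Governing: min(1491.8, 1340.6) = 1340.6 kN → bearing.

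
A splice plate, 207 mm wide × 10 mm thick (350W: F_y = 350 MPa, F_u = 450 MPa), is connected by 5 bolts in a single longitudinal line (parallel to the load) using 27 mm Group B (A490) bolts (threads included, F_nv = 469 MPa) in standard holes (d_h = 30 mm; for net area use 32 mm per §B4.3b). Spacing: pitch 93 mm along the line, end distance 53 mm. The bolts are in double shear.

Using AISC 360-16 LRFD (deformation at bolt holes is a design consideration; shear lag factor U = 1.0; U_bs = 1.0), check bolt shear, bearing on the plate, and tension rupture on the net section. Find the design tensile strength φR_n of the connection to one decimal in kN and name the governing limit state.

Bolt shear: A_b = π(27)²/4 = 572.56 mm². φR_n = 0.75 × 469 × 572.56 × 5 × 2 = 2014.0 kN.
Bearing (10 mm plate, F_u = 450 MPa): end bolts L_c = 53 − 30/2 = 38, R_n = min(1.2×38×10×450, 2.4×27×10×450) = 205.2 kN/bolt; interior L_c = 93 − 30 = 63, R_n = 291.6 kN/bolt. φR_n = 0.75 × (1×205.2 + 4×291.6) = 1028.7 kN.
Tension rupture (net): A_n = (207 − 1×32)×10 = 1750 mm² (U = 1.0, A_e = A_n). φR_n = 0.75 × 450 × 1750 = 590.6 kN.
Governing: min(2014.0, 1028.7, 590.6) = 590.6 kN → net-section rupture.

590.6 kN (net-section rupture governs)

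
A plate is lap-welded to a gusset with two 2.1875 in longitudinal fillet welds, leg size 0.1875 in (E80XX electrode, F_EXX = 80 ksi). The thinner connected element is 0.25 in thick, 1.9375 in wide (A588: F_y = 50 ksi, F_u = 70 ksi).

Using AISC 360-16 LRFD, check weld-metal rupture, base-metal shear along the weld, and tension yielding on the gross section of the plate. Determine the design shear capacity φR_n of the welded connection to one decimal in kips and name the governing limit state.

Weld metal: throat = 0.707×0.1875 = 0.13256 in, L = 2×2.1875 = 4.375 in. φR_n = 0.75 × 0.6 × 80 × 0.13256 × 4.375 = 20.9 kips.
Base metal shear (0.25 in plate): yield φR_n = 1.0×0.6×50×0.25×4.375 = 32.8 kips; rupture φR_n = 0.75×0.6×70×0.25×4.375 = 34.5 kips; take 32.8 kips (yield).
Tension yield (gross): A_g = 1.9375×0.25 = 0.48438 in². φR_n = 0.90 × 50 × 0.48438 = 21.8 kips.
Governing: min(20.9, 32.8, 21.8) = 20.9 kips → weld metal.

20.9 kips (weld metal governs)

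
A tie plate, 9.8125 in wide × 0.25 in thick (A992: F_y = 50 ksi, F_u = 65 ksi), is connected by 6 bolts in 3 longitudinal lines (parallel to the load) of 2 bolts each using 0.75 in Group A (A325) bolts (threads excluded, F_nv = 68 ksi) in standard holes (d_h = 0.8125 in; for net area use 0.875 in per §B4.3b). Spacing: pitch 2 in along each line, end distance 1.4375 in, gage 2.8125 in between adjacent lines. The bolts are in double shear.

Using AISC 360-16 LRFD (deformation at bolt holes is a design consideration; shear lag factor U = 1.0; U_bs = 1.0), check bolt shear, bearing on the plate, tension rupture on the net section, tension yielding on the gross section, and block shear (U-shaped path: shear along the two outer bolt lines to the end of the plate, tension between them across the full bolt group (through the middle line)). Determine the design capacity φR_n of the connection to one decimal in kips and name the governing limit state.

Bolt shear: A_b = π(0.75)²/4 = 0.44179 in². φR_n = 0.75 × 68 × 0.44179 × 6 × 2 = 270.4 kips.
Bearing (0.25 in plate, F_u = 65 ksi): end bolts L_c = 1.4375 − 0.8125/2 = 1.03125, R_n = min(1.2×1.03125×0.25×65, 2.4×0.75×0.25×65) = 20.109 kips/bolt; interior L_c = 2 − 0.8125 = 1.1875, R_n = 23.156 kips/bolt. φR_n = 0.75 × (3×20.109 + 3×23.156) = 97.3 kips.
Tension rupture (net): A_n = (9.8125 − 3×0.875)×0.25 = 1.7969 in² (U = 1.0, A_e = A_n). φR_n = 0.75 × 65 × 1.7969 = 87.6 kips.
Tension yield (gross): A_g = 9.8125×0.25 = 2.4531 in². φR_n = 0.90 × 50 × 2.4531 = 110.4 kips.
Block shear: shear path 2×[1.4375+1×2] = 2×3.4375 in, A_gv = 1.7188, A_nv = 2×(3.4375 − 1.5×0.875)×0.25 = 1.0625 in²; tension across gage: (5.625 − 2×0.875)×0.25 = 0.96875 in². R_n = min(0.6×65×1.0625, 0.6×50×1.7188) + 1.0×65×0.96875 = min(41.438, 51.564) + 62.969 = 104.41 kips. φR_n = 0.75 × 104.41 = 78.3 kips.
Governing: min(270.4, 97.3, 87.6, 110.4, 78.3) = 78.3 kips → block shear.

78.3 kips (block shear governs)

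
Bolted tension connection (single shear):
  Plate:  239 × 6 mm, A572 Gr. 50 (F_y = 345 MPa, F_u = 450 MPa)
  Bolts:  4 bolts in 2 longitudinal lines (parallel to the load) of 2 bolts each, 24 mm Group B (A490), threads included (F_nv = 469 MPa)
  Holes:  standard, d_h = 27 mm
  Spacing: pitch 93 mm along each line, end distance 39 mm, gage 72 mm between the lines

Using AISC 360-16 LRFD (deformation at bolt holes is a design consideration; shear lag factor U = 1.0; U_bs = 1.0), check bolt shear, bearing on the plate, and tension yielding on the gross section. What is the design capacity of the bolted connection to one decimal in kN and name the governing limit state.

Bolt shear: A_b = π(24)²/4 = 452.39 mm². φR_n = 0.75 × 469 × 452.39 × 4 × 1 = 636.5 kN.
Bearing (6 mm plate, F_u = 450 MPa): end bolts L_c = 39 − 27/2 = 25.5, R_n = min(1.2×25.5×6×450, 2.4×24×6×450) = 82.62 kN/bolt; interior L_c = 93 − 27 = 66, R_n = 155.52 kN/bolt. φR_n = 0.75 × (2×82.62 + 2×155.52) = 357.2 kN.
Tension yield (gross): A_g = 239×6 = 1434 mm². φR_n = 0.90 × 345 × 1434 = 445.3 kN.
Governing: min(636.5, 357.2, 445.3) = 357.2 kN → bearing.

357.2 kN (bearing governs)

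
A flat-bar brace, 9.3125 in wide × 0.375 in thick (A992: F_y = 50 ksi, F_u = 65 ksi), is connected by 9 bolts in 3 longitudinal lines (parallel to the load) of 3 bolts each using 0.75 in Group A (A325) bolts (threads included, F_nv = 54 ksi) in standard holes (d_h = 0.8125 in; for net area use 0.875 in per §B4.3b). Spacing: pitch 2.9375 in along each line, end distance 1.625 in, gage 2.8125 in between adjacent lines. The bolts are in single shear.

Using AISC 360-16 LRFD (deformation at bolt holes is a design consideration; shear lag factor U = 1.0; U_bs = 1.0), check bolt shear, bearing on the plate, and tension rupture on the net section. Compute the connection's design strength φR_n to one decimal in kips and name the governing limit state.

122.3 kips (net-section rupture governs)

Bolt shear: A_b = π(0.75)²/4 = 0.44179 in². φR_n = 0.75 × 54 × 0.44179 × 9 × 1 = 161.0 kips.
Bearing (0.375 in plate, F_u = 65 ksi): end bolts L_c = 1.625 − 0.8125/2 = 1.21875, R_n = min(1.2×1.21875×0.375×65, 2.4×0.75×0.375×65) = 35.648 kips/bolt; interior L_c = 2.9375 − 0.8125 = 2.125, R_n = 43.875 kips/bolt. φR_n = 0.75 × (3×35.648 + 6×43.875) = 277.6 kips.
Tension rupture (net): A_n = (9.3125 − 3×0.875)×0.375 = 2.5078 in² (U = 1.0, A_e = A_n). φR_n = 0.75 × 65 × 2.5078 = 122.3 kips.
Governing: min(161.0, 277.6, 122.3) = 122.3 kips → net-section rupture.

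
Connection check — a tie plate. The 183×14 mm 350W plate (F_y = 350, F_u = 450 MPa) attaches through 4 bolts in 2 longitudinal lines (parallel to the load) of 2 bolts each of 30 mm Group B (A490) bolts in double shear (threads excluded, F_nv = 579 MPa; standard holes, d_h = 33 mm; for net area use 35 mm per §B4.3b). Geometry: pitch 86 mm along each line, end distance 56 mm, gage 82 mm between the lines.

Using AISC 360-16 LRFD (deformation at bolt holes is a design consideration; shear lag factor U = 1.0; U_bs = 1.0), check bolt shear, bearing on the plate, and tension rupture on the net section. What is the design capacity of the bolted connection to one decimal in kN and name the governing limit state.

Bolt shear: A_b = π(30)²/4 = 706.86 mm². φR_n = 0.75 × 579 × 706.86 × 4 × 2 = 2455.6 kN.
Bearing (14 mm plate, F_u = 450 MPa): end bolts L_c = 56 − 33/2 = 39.5, R_n = min(1.2×39.5×14×450, 2.4×30×14×450) = 298.62 kN/bolt; interior L_c = 86 − 33 = 53, R_n = 400.68 kN/bolt. φR_n = 0.75 × (2×298.62 + 2×400.68) = 1049.0 kN.
Tension rupture (net): A_n = (183 − 2×35)×14 = 1582 mm² (U = 1.0, A_e = A_n). φR_n = 0.75 × 450 × 1582 = 533.9 kN.
Governing: min(2455.6, 1049.0, 533.9) = 533.9 kN → net-section rupture.

533.9 kN (net-section rupture governs)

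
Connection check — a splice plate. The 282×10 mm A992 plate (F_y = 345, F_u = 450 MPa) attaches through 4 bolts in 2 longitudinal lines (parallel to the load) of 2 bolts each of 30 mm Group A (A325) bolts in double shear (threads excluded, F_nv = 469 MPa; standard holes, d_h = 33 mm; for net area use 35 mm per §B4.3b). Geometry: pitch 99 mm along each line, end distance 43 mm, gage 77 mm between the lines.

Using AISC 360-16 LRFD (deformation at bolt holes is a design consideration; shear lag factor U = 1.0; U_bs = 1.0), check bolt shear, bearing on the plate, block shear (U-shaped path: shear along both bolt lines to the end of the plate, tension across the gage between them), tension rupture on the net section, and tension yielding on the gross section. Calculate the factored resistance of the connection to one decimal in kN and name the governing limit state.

504.2 kN (block shear governs)

Bolt shear: A_b = π(30)²/4 = 706.86 mm². φR_n = 0.75 × 469 × 706.86 × 4 × 2 = 1989.1 kN.
Bearing (10 mm plate, F_u = 450 MPa): end bolts L_c = 43 − 33/2 = 26.5, R_n = min(1.2×26.5×10×450, 2.4×30×10×450) = 143.1 kN/bolt; interior L_c = 99 − 33 = 66, R_n = 324 kN/bolt. φR_n = 0.75 × (2×143.1 + 2×324) = 700.7 kN.
Block shear: shear path 2×[43+1×99] = 2×142 mm, A_gv = 2840, A_nv = 2×(142 − 1.5×35)×10 = 1790 mm²; tension across gage: (77 − 1×35)×10 = 420 mm². R_n = min(0.6×450×1790, 0.6×345×2840) + 1.0×450×420 = min(483.3, 587.88) + 189 = 672.3 kN. φR_n = 0.75 × 672.3 = 504.2 kN.
Tension rupture (net): A_n = (282 − 2×35)×10 = 2120 mm² (U = 1.0, A_e = A_n). φR_n = 0.75 × 450 × 2120 = 715.5 kN.
Tension yield (gross): A_g = 282×10 = 2820 mm². φR_n = 0.90 × 345 × 2820 = 875.6 kN.
Governing: min(1989.1, 700.7, 504.2, 715.5, 875.6) = 504.2 kN → block shear.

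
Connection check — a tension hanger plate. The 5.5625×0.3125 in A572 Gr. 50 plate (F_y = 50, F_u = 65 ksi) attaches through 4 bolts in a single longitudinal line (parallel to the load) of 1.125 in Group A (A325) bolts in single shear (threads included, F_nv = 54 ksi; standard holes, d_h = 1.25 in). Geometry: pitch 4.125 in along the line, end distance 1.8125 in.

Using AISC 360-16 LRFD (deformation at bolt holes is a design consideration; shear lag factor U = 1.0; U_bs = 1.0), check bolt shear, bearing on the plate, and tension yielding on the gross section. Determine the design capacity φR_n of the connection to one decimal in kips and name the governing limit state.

Bolt shear: A_b = π(1.125)²/4 = 0.99402 in². φR_n = 0.75 × 54 × 0.99402 × 4 × 1 = 161.0 kips.
Bearing (0.3125 in plate, F_u = 65 ksi): end bolts L_c = 1.8125 − 1.25/2 = 1.1875, R_n = min(1.2×1.1875×0.3125×65, 2.4×1.125×0.3125×65) = 28.945 kips/bolt; interior L_c = 4.125 − 1.25 = 2.875, R_n = 54.844 kips/bolt. φR_n = 0.75 × (1×28.945 + 3×54.844) = 145.1 kips.
Tension yield (gross): A_g = 5.5625×0.3125 = 1.7383 in². φR_n = 0.90 × 50 × 1.7383 = 78.2 kips.
Governing: min(161.0, 145.1, 78.2) = 78.2 kips → gross-section yield.

78.2 kips (gross-section yield governs)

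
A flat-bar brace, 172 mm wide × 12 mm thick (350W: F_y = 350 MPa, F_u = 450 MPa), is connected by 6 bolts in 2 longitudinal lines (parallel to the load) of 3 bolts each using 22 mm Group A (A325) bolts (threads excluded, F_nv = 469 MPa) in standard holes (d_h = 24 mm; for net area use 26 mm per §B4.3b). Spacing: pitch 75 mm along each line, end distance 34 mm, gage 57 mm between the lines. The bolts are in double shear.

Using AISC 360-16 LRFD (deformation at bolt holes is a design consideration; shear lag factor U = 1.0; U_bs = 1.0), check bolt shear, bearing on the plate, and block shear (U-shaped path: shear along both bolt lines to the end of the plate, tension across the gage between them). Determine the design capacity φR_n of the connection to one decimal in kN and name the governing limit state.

Bolt shear: A_b = π(22)²/4 = 380.13 mm². φR_n = 0.75 × 469 × 380.13 × 6 × 2 = 1604.5 kN.
Bearing (12 mm plate, F_u = 450 MPa): end bolts L_c = 34 − 24/2 = 22, R_n = min(1.2×22×12×450, 2.4×22×12×450) = 142.56 kN/bolt; interior L_c = 75 − 24 = 51, R_n = 285.12 kN/bolt. φR_n = 0.75 × (2×142.56 + 4×285.12) = 1069.2 kN.
Block shear: shear path 2×[34+2×75] = 2×184 mm, A_gv = 4416, A_nv = 2×(184 − 2.5×26)×12 = 2856 mm²; tension across gage: (57 − 1×26)×12 = 372 mm². R_n = min(0.6×450×2856, 0.6×350×4416) + 1.0×450×372 = min(771.12, 927.36) + 167.4 = 938.52 kN. φR_n = 0.75 × 938.52 = 703.9 kN.
Governing: min(1604.5, 1069.2, 703.9) = 703.9 kN → block shear.

703.9 kN (block shear governs)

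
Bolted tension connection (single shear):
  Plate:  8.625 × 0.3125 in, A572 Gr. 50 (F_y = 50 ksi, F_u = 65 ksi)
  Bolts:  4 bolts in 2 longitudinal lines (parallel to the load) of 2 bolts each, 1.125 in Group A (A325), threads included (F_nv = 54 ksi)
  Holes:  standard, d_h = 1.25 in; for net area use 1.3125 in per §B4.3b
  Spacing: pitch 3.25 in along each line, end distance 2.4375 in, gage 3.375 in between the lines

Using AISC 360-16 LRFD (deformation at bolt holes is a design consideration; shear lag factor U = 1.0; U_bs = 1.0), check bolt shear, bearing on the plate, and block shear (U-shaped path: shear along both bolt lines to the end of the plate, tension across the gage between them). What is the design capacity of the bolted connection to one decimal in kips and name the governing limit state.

99.4 kips (block shear governs)

Bolt shear: A_b = π(1.125)²/4 = 0.99402 in². φR_n = 0.75 × 54 × 0.99402 × 4 × 1 = 161.0 kips.
Bearing (0.3125 in plate, F_u = 65 ksi): end bolts L_c = 2.4375 − 1.25/2 = 1.8125, R_n = min(1.2×1.8125×0.3125×65, 2.4×1.125×0.3125×65) = 44.18 kips/bolt; interior L_c = 3.25 − 1.25 = 2, R_n = 48.75 kips/bolt. φR_n = 0.75 × (2×44.18 + 2×48.75) = 139.4 kips.
Block shear: shear path 2×[2.4375+1×3.25] = 2×5.6875 in, A_gv = 3.5547, A_nv = 2×(5.6875 − 1.5×1.3125)×0.3125 = 2.3242 in²; tension across gage: (3.375 − 1×1.3125)×0.3125 = 0.64453 in². R_n = min(0.6×65×2.3242, 0.6×50×3.5547) + 1.0×65×0.64453 = min(90.644, 106.64) + 41.894 = 132.54 kips. φR_n = 0.75 × 132.54 = 99.4 kips.
Governing: min(161.0, 139.4, 99.4) = 99.4 kips → block shear.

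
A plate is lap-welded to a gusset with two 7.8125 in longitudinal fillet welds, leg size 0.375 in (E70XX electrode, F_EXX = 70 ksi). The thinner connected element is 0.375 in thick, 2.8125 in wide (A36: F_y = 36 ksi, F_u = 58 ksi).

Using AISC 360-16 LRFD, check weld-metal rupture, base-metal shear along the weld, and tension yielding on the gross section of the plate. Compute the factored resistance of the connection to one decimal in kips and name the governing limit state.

Weld metal: throat = 0.707×0.375 = 0.26513 in, L = 2×7.8125 = 15.625 in. φR_n = 0.75 × 0.6 × 70 × 0.26513 × 15.625 = 130.5 kips.
Base metal shear (0.375 in plate): yield φR_n = 1.0×0.6×36×0.375×15.625 = 126.6 kips; rupture φR_n = 0.75×0.6×58×0.375×15.625 = 152.9 kips; take 126.6 kips (yield).
Tension yield (gross): A_g = 2.8125×0.375 = 1.0547 in². φR_n = 0.90 × 36 × 1.0547 = 34.2 kips.
Governing: min(130.5, 126.6, 34.2) = 34.2 kips → gross-section yield.

34.2 kips (gross-section yield governs)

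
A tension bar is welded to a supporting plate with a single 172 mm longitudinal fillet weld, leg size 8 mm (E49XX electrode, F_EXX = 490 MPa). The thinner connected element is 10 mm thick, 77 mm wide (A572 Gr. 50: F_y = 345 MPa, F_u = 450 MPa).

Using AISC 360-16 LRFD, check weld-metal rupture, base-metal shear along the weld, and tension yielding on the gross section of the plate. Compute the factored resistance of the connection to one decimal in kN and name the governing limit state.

Weld metal: throat = 0.707×8 = 5.656 mm, L = 172 mm. φR_n = 0.75 × 0.6 × 490 × 5.656 × 172 = 214.5 kN.
Base metal shear (10 mm plate): yield φR_n = 1.0×0.6×345×10×172 = 356.0 kN; rupture φR_n = 0.75×0.6×450×10×172 = 348.3 kN; take 348.3 kN (rupture).
Tension yield (gross): A_g = 77×10 = 770 mm². φR_n = 0.90 × 345 × 770 = 239.1 kN.
Governing: min(214.5, 348.3, 239.1) = 214.5 kN → weld metal.

214.5 kN (weld metal governs)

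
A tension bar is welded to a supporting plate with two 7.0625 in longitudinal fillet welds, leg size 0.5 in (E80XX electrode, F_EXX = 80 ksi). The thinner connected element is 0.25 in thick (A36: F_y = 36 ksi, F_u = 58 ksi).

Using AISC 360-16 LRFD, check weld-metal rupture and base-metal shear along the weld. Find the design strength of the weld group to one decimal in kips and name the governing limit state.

Weld metal: throat = 0.707×0.5 = 0.3535 in, L = 2×7.0625 = 14.125 in. φR_n = 0.75 × 0.6 × 80 × 0.3535 × 14.125 = 179.8 kips.
Base metal shear (0.25 in plate): yield φR_n = 1.0×0.6×36×0.25×14.125 = 76.3 kips; rupture φR_n = 0.75×0.6×58×0.25×14.125 = 92.2 kips; take 76.3 kips (yield).
Governing: min(179.8, 76.3) = 76.3 kips → base-metal shear.

76.3 kips (base-metal shear governs)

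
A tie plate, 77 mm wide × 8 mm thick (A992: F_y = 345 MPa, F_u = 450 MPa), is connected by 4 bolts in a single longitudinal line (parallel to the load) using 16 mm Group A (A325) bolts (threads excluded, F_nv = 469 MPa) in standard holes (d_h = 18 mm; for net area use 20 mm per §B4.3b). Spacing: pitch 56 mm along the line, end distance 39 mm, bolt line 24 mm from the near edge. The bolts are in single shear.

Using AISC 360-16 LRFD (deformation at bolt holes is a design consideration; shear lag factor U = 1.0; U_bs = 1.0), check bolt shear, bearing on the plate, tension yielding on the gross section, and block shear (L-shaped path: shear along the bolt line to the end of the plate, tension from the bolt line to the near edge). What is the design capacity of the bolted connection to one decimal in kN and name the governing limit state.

191.3 kN (gross-section yield governs)

Bolt shear: A_b = π(16)²/4 = 201.06 mm². φR_n = 0.75 × 469 × 201.06 × 4 × 1 = 282.9 kN.
Bearing (8 mm plate, F_u = 450 MPa): end bolts L_c = 39 − 18/2 = 30, R_n = min(1.2×30×8×450, 2.4×16×8×450) = 129.6 kN/bolt; interior L_c = 56 − 18 = 38, R_n = 138.24 kN/bolt. φR_n = 0.75 × (1×129.6 + 3×138.24) = 408.2 kN.
Tension yield (gross): A_g = 77×8 = 616 mm². φR_n = 0.90 × 345 × 616 = 191.3 kN.
Block shear: shear path 1×[39+3×56] = 1×207 mm, A_gv = 1656, A_nv = 1×(207 − 3.5×20)×8 = 1096 mm²; tension to near edge: (24 − 0.5×20)×8 = 112 mm². R_n = min(0.6×450×1096, 0.6×345×1656) + 1.0×450×112 = min(295.92, 342.79) + 50.4 = 346.32 kN. φR_n = 0.75 × 346.32 = 259.7 kN.
Governing: min(282.9, 408.2, 191.3, 259.7) = 191.3 kN → gross-section yield.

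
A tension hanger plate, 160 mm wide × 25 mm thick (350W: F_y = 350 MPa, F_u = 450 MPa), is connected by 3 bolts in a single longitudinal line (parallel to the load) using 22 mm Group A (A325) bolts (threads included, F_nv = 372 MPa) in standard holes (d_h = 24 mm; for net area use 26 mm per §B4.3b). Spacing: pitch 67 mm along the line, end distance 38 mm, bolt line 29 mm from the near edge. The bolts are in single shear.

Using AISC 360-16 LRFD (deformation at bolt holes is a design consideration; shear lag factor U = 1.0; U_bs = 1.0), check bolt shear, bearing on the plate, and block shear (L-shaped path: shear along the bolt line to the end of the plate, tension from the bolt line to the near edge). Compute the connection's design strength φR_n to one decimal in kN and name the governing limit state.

318.2 kN (bolt shear governs)

Bolt shear: A_b = π(22)²/4 = 380.13 mm². φR_n = 0.75 × 372 × 380.13 × 3 × 1 = 318.2 kN.
Bearing (25 mm plate, F_u = 450 MPa): end bolts L_c = 38 − 24/2 = 26, R_n = min(1.2×26×25×450, 2.4×22×25×450) = 351 kN/bolt; interior L_c = 67 − 24 = 43, R_n = 580.5 kN/bolt. φR_n = 0.75 × (1×351 + 2×580.5) = 1134.0 kN.
Block shear: shear path 1×[38+2×67] = 1×172 mm, A_gv = 4300, A_nv = 1×(172 − 2.5×26)×25 = 2675 mm²; tension to near edge: (29 − 0.5×26)×25 = 400 mm². R_n = min(0.6×450×2675, 0.6×350×4300) + 1.0×450×400 = min(722.25, 903) + 180 = 902.25 kN. φR_n = 0.75 × 902.25 = 676.7 kN.
Governing: min(318.2, 1134.0, 676.7) = 318.2 kN → bolt shear.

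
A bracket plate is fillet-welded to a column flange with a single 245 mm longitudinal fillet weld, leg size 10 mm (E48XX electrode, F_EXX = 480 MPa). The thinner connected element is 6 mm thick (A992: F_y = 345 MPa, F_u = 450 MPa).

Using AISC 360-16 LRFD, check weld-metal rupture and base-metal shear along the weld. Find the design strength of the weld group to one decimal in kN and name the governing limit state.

Weld metal: throat = 0.707×10 = 7.07 mm, L = 245 mm. φR_n = 0.75 × 0.6 × 480 × 7.07 × 245 = 374.1 kN.
Base metal shear (6 mm plate): yield φR_n = 1.0×0.6×345×6×245 = 304.3 kN; rupture φR_n = 0.75×0.6×450×6×245 = 297.7 kN; take 297.7 kN (rupture).
Governing: min(374.1, 297.7) = 297.7 kN → base-metal shear.

297.7 kN (base-metal shear governs)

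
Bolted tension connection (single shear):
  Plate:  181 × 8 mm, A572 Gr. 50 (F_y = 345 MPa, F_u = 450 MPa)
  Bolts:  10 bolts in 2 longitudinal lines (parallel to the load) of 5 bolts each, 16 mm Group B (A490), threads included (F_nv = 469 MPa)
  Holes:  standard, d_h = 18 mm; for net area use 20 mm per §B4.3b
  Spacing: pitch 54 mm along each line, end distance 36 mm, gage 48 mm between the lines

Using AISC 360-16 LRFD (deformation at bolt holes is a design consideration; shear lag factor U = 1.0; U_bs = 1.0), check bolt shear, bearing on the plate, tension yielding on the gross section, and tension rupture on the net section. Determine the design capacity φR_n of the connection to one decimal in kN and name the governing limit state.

380.7 kN (net-section rupture governs)

Bolt shear: A_b = π(16)²/4 = 201.06 mm². φR_n = 0.75 × 469 × 201.06 × 10 × 1 = 707.2 kN.
Bearing (8 mm plate, F_u = 450 MPa): end bolts L_c = 36 − 18/2 = 27, R_n = min(1.2×27×8×450, 2.4×16×8×450) = 116.64 kN/bolt; interior L_c = 54 − 18 = 36, R_n = 138.24 kN/bolt. φR_n = 0.75 × (2×116.64 + 8×138.24) = 1004.4 kN.
Tension yield (gross): A_g = 181×8 = 1448 mm². φR_n = 0.90 × 345 × 1448 = 449.6 kN.
Tension rupture (net): A_n = (181 − 2×20)×8 = 1128 mm² (U = 1.0, A_e = A_n). φR_n = 0.75 × 450 × 1128 = 380.7 kN.
Governing: min(707.2, 1004.4, 449.6, 380.7) = 380.7 kN → net-section rupture.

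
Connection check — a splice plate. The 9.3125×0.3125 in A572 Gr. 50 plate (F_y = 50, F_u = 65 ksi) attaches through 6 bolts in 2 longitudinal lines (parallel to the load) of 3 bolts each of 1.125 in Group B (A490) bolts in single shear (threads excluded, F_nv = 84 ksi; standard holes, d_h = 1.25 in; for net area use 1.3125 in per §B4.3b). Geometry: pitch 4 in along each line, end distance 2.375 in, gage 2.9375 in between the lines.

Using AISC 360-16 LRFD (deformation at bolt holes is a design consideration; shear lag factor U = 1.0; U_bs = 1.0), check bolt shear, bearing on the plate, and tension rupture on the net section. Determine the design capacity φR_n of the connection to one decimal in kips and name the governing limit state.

101.9 kips (net-section rupture governs)

Bolt shear: A_b = π(1.125)²/4 = 0.99402 in². φR_n = 0.75 × 84 × 0.99402 × 6 × 1 = 375.7 kips.
Bearing (0.3125 in plate, F_u = 65 ksi): end bolts L_c = 2.375 − 1.25/2 = 1.75, R_n = min(1.2×1.75×0.3125×65, 2.4×1.125×0.3125×65) = 42.656 kips/bolt; interior L_c = 4 − 1.25 = 2.75, R_n = 54.844 kips/bolt. φR_n = 0.75 × (2×42.656 + 4×54.844) = 228.5 kips.
Tension rupture (net): A_n = (9.3125 − 2×1.3125)×0.3125 = 2.0898 in² (U = 1.0, A_e = A_n). φR_n = 0.75 × 65 × 2.0898 = 101.9 kips.
Governing: min(375.7, 228.5, 101.9) = 101.9 kips → net-section rupture.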